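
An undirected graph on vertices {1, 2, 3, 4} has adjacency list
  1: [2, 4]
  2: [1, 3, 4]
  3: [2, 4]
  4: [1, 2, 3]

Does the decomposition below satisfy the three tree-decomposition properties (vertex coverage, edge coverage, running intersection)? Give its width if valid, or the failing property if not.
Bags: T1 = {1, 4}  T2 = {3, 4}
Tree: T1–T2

A tree decomposition must satisfy three properties: every vertex lies in some bag; for every edge, both endpoints lie together in some bag; and for every vertex, the bags containing it form a connected subtree. Here vertex 2 appears in no bag, so the decomposition is invalid.

No — vertex 2 appears in no bag.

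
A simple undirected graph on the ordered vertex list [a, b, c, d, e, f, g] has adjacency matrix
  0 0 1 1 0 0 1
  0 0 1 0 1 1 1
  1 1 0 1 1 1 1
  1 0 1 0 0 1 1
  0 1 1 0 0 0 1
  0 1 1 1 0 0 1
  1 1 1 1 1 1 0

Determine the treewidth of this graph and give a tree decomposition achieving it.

Treewidth 3.
One such decomposition:
Bags: B1 = {a, c, d, g}  B2 = {c, d, f, g}  B3 = {b, c, f, g}  B4 = {b, c, e, g}
Tree: B1–B2, B2–B3, B3–B4

Every bag has size at most 4, so the width is 4 − 1 = 3 and tw(G) ≤ 3. On the other hand G contains the 4-clique {c, d, f, g}. A clique must lie in a single bag of any decomposition, so no decomposition can have width below 3. Therefore the treewidth is 3.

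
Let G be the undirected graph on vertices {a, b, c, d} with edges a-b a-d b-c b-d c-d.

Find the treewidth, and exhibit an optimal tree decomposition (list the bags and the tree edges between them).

Treewidth 2.
One optimal decomposition is:
Bags: B1 = {b, c, d}  B2 = {a, b, d}
Tree: B1–B2

The largest bag has 3 vertices, giving width 2; this decomposition certifies tw(G) ≤ 2. Conversely, {b, c, d} is a clique of size 3, and the vertices of any clique must share a bag in every tree decomposition; so some bag has ≥ 3 vertices and tw(G) ≥ 2. Therefore the treewidth is 2.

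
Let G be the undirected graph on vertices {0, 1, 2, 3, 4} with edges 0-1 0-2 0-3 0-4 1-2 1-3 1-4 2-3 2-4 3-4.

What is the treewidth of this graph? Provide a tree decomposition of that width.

Treewidth 4.
One optimal decomposition is:
Bags: B1 = {0, 1, 2, 3, 4}
Tree: (single bag)

With just one bag of size 5, the width is 5 − 1 = 4, so tw(G) ≤ 4. For the lower bound, the 5 vertices {0, 1, 2, 3, 4} are pairwise adjacent, and any tree decomposition puts a clique entirely inside one bag — forcing width ≥ 4. The upper and lower bounds meet at 4, so that is the treewidth.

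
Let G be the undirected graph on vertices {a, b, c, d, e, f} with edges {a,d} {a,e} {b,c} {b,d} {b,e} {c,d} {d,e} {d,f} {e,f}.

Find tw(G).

A width-2 tree decomposition is:
Bags: B1 = {b, d, e}  B2 = {a, d, e}  B3 = {b, c, d}  B4 = {d, e, f}
Tree: B1–B2, B1–B3, B2–B4
The largest bag has 3 vertices, giving width 2; this decomposition certifies tw(G) ≤ 2. For the lower bound, the 3 vertices {d, e, f} are pairwise adjacent, and any tree decomposition puts a clique entirely inside one bag — forcing width ≥ 2. The upper and lower bounds meet at 2, so that is the treewidth.

2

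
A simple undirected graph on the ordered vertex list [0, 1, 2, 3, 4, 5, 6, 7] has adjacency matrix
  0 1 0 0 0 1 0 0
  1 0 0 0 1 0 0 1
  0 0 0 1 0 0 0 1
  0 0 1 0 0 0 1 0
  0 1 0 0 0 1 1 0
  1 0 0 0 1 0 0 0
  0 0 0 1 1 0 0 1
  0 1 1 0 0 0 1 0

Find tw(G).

2

A width-2 tree decomposition is:
Bags: B1 = {2, 3, 7}  B2 = {3, 6, 7}  B3 = {1, 6, 7}  B4 = {1, 4, 6}  B5 = {0, 1, 4}  B6 = {0, 4, 5}
Tree: B1–B2, B2–B3, B3–B4, B4–B5, B5–B6
Every bag has size at most 3, so the width is 3 − 1 = 2 and tw(G) ≤ 2. Since 2–3–6–7–2 is a cycle in G, G is not acyclic. Forests are exactly the graphs of treewidth ≤ 1, so tw(G) ≥ 2. Hence tw(G) = 2 exactly.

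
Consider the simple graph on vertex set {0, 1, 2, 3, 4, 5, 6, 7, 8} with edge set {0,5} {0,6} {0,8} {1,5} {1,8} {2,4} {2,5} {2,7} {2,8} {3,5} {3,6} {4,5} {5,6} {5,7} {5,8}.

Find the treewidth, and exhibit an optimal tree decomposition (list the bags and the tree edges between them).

Treewidth 2.
One optimal decomposition is:
Bags: B1 = {0, 5, 8}  B2 = {2, 5, 8}  B3 = {0, 5, 6}  B4 = {2, 4, 5}  B5 = {2, 5, 7}  B6 = {1, 5, 8}  B7 = {3, 5, 6}
Tree: B1–B2, B1–B3, B2–B4, B4–B5, B2–B6, B3–B7

The largest bag has 3 vertices, giving width 2; this decomposition certifies tw(G) ≤ 2. Conversely, {0, 5, 8} is a clique of size 3, and the vertices of any clique must share a bag in every tree decomposition; so some bag has ≥ 3 vertices and tw(G) ≥ 2. Combining the bounds, tw(G) = 2.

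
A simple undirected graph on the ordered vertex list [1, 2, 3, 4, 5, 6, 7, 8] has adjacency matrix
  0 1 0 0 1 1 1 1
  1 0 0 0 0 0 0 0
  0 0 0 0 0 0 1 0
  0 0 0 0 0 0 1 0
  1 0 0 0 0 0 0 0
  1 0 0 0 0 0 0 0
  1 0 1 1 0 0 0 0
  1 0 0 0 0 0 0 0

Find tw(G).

1

A width-1 tree decomposition is:
Bags: B1 = {1, 5}  B2 = {1, 7}  B3 = {1, 8}  B4 = {1, 2}  B5 = {4, 7}  B6 = {1, 6}  B7 = {3, 7}
Tree: B1–B2, B1–B3, B3–B4, B2–B5, B4–B6, B2–B7
Every bag has size at most 2, so the width is 2 − 1 = 1 and tw(G) ≤ 1. G has an edge, so its treewidth is at least 1. Combining the bounds, tw(G) = 1.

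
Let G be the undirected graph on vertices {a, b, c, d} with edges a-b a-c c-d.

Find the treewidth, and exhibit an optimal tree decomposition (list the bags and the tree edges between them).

Treewidth 1.
Bags: B1 = {c, d}  B2 = {a, c}  B3 = {a, b}
Tree: B1–B2, B2–B3

The largest bag has 2 vertices, giving width 1; this decomposition certifies tw(G) ≤ 1. G has an edge, so its treewidth is at least 1. Hence tw(G) = 1 exactly.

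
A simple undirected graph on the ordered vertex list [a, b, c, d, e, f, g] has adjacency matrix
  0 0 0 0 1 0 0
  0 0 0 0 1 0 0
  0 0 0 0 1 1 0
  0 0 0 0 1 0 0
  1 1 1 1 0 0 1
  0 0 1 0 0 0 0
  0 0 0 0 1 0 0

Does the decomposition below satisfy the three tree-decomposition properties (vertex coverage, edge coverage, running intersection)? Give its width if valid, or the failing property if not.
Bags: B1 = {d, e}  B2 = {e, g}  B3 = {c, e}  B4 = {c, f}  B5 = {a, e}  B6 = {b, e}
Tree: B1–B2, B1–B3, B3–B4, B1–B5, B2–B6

Every vertex of G appears in some bag (union = {a, b, c, d, e, f, g}); every edge is covered by a bag; and for each vertex v the set of bags containing v is connected in the bag tree. The decomposition is therefore valid. The largest bag has 2 vertices, so the width is 1.

Yes; width 1.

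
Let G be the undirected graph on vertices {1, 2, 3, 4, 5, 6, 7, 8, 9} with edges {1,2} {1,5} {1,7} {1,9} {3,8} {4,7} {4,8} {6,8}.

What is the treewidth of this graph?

1

A width-1 tree decomposition is:
Bags: B1 = {1, 9}  B2 = {1, 5}  B3 = {1, 7}  B4 = {4, 7}  B5 = {4, 8}  B6 = {6, 8}  B7 = {3, 8}  B8 = {1, 2}
Tree: B1–B2, B2–B3, B3–B4, B4–B5, B5–B6, B5–B7, B2–B8
Every bag has size at most 2, so the width is 2 − 1 = 1 and tw(G) ≤ 1. G has an edge, so its treewidth is at least 1. Hence tw(G) = 1 exactly.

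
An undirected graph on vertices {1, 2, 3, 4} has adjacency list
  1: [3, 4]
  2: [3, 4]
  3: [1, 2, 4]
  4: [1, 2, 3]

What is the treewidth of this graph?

2

A width-2 tree decomposition is:
Bags: B1 = {2, 3, 4}  B2 = {1, 3, 4}
Tree: B1–B2
Each bag holds 3 vertices, so the decomposition has width 2, which upper-bounds the treewidth. Conversely, {1, 3, 4} is a clique of size 3, and the vertices of any clique must share a bag in every tree decomposition; so some bag has ≥ 3 vertices and tw(G) ≥ 2. Hence tw(G) = 2 exactly.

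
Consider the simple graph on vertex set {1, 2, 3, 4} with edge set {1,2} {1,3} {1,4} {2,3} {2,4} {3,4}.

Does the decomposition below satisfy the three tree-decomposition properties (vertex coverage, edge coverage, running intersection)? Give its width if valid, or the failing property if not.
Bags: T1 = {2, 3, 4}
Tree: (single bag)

A tree decomposition must satisfy three properties: every vertex lies in some bag; for every edge, both endpoints lie together in some bag; and for every vertex, the bags containing it form a connected subtree. Here vertex 1 appears in no bag, so the decomposition is invalid.

No — vertex 1 appears in no bag.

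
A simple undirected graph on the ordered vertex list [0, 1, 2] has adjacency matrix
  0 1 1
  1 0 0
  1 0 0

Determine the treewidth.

A width-1 tree decomposition is:
Bags: B1 = {0, 1}  B2 = {0, 2}
Tree: B1–B2
The largest bag has 2 vertices, giving width 1; this decomposition certifies tw(G) ≤ 1. Since G has at least one edge (e.g. 1–0), it is not an edgeless graph, so tw(G) ≥ 1. Combining the bounds, tw(G) = 1.

1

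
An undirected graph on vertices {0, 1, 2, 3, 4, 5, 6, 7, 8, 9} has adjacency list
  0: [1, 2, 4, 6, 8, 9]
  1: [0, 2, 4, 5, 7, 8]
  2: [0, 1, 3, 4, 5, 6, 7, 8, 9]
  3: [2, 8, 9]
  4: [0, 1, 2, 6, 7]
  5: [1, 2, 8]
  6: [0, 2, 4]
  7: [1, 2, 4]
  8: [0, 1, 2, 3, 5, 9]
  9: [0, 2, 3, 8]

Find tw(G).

A width-3 tree decomposition is:
Bags: B1 = {1, 2, 4, 7}  B2 = {0, 1, 2, 4}  B3 = {0, 1, 2, 8}  B4 = {0, 2, 8, 9}  B5 = {1, 2, 5, 8}  B6 = {0, 2, 4, 6}  B7 = {2, 3, 8, 9}
Tree: B1–B2, B2–B3, B3–B4, B3–B5, B2–B6, B4–B7
The largest bag has 4 vertices, giving width 3; this decomposition certifies tw(G) ≤ 3. Conversely, {0, 1, 2, 8} is a clique of size 4, and the vertices of any clique must share a bag in every tree decomposition; so some bag has ≥ 4 vertices and tw(G) ≥ 3. Hence tw(G) = 3 exactly.

3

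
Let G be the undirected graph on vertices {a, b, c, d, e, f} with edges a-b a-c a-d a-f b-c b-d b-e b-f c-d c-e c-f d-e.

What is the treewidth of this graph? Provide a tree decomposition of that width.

Every bag has size at most 4, so the width is 4 − 1 = 3 and tw(G) ≤ 3. On the other hand G contains the 4-clique {b, c, d, e}. A clique must lie in a single bag of any decomposition, so no decomposition can have width below 3. Therefore the treewidth is 3.

Treewidth 3.
One such decomposition:
Bags: B1 = {a, b, c, f}  B2 = {a, b, c, d}  B3 = {b, c, d, e}
Tree: B1–B2, B2–B3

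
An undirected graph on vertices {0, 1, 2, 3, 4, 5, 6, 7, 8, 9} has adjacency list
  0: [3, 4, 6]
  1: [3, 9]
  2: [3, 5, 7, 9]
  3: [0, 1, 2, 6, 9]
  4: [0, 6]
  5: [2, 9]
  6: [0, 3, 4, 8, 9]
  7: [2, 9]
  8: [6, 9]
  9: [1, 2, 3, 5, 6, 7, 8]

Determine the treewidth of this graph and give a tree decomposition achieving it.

The largest bag has 3 vertices, giving width 2; this decomposition certifies tw(G) ≤ 2. On the other hand G contains the 3-clique {0, 3, 6}. A clique must lie in a single bag of any decomposition, so no decomposition can have width below 2. Combining the bounds, tw(G) = 2.

Treewidth 2.
One optimal decomposition is:
Bags: B1 = {3, 6, 9}  B2 = {2, 3, 9}  B3 = {2, 5, 9}  B4 = {0, 3, 6}  B5 = {0, 4, 6}  B6 = {1, 3, 9}  B7 = {2, 7, 9}  B8 = {6, 8, 9}
Tree: B1–B2, B2–B3, B1–B4, B4–B5, B2–B6, B2–B7, B1–B8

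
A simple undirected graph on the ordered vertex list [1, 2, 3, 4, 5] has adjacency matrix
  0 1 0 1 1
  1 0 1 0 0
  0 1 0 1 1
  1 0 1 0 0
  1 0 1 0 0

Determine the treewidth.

A width-2 tree decomposition is:
Bags: B1 = {1, 2, 3}  B2 = {1, 3, 5}  B3 = {1, 3, 4}
Tree: B1–B2, B2–B3
The largest bag has 3 vertices, giving width 2; this decomposition certifies tw(G) ≤ 2. Since 3–2–1–5–3 is a cycle in G, G is not acyclic. Forests are exactly the graphs of treewidth ≤ 1, so tw(G) ≥ 2. The upper and lower bounds meet at 2, so that is the treewidth.

2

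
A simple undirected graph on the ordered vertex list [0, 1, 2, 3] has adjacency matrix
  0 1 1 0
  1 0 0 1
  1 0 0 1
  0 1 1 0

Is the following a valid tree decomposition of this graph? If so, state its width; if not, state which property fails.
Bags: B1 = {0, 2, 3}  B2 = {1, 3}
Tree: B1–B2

No — edge (0,1) lies in no bag.

A tree decomposition must satisfy three properties: every vertex lies in some bag; for every edge, both endpoints lie together in some bag; and for every vertex, the bags containing it form a connected subtree. Here edge (0,1) lies in no bag, so the decomposition is invalid.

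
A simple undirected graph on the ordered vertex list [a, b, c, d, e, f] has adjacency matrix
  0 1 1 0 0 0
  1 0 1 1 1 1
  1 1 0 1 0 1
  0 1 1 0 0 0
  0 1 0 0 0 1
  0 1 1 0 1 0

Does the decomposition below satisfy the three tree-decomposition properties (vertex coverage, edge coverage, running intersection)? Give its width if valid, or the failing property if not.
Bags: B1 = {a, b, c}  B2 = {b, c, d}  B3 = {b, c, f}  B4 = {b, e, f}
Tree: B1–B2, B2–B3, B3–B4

Yes; width 2.

Every vertex of G appears in some bag (union = {a, b, c, d, e, f}); every edge is covered by a bag; and for each vertex v the set of bags containing v is connected in the bag tree. The decomposition is therefore valid. The largest bag has 3 vertices, so the width is 2.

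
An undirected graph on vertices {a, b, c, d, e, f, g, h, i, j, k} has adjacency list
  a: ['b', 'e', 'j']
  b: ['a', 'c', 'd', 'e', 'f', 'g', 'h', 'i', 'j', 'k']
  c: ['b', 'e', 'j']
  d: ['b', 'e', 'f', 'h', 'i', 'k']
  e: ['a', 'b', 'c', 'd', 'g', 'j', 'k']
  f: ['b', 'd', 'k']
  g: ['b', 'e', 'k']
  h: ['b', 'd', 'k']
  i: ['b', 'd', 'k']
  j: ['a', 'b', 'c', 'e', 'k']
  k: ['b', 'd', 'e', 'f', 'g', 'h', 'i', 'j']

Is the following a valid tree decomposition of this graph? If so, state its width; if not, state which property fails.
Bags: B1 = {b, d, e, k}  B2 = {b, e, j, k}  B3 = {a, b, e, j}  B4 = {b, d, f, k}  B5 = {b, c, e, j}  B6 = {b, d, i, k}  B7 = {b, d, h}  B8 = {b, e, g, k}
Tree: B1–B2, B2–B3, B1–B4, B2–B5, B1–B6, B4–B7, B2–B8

A tree decomposition must satisfy three properties: every vertex lies in some bag; for every edge, both endpoints lie together in some bag; and for every vertex, the bags containing it form a connected subtree. Here edge (k,h) lies in no bag, so the decomposition is invalid.

No — edge (k,h) lies in no bag.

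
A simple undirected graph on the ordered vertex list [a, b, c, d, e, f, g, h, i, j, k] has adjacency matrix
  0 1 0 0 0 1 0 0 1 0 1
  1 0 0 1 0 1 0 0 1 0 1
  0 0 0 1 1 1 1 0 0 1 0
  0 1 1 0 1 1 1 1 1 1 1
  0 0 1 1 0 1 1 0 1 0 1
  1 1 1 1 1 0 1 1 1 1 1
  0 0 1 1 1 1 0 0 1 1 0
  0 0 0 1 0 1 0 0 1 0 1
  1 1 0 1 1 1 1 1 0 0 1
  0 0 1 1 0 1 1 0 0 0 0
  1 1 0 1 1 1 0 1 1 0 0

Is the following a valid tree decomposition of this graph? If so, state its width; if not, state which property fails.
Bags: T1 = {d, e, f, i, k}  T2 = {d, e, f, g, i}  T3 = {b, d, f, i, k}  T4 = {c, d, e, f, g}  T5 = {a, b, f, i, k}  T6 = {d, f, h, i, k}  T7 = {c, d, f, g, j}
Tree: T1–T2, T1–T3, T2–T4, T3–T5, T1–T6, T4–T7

Every vertex of G appears in some bag (union = {a, b, c, d, e, f, g, h, i, j, k}); every edge is covered by a bag; and for each vertex v the set of bags containing v is connected in the bag tree. The decomposition is therefore valid. The largest bag has 5 vertices, so the width is 4.

Yes; width 4.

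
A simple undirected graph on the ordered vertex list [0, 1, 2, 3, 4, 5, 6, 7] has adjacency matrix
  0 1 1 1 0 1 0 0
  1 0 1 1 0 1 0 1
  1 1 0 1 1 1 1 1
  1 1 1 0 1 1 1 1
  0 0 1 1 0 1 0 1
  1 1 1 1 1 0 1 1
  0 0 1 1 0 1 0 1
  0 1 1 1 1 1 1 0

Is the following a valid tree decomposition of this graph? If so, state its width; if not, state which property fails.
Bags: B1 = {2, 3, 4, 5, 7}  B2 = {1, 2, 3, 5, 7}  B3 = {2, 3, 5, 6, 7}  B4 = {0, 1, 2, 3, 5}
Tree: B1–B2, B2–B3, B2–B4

Yes; width 4.

Vertex coverage: the bags together contain {0, 1, 2, 3, 4, 5, 6, 7}, the full vertex set. Edge coverage: each edge of G has both endpoints in at least one bag. Running intersection: for every vertex, the bags containing it form a connected subtree. All three properties hold, so this is a valid tree decomposition of width max|bag| − 1 = 4, and hence tw(G) ≤ 4.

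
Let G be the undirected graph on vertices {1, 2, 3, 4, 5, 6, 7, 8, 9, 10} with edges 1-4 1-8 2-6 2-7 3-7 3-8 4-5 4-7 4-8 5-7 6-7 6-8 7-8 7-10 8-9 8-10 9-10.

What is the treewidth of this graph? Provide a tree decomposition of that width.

Treewidth 2.
One optimal decomposition is:
Bags: B1 = {6, 7, 8}  B2 = {4, 7, 8}  B3 = {7, 8, 10}  B4 = {4, 5, 7}  B5 = {1, 4, 8}  B6 = {2, 6, 7}  B7 = {3, 7, 8}  B8 = {8, 9, 10}
Tree: B1–B2, B2–B3, B2–B4, B2–B5, B1–B6, B3–B7, B3–B8

The largest bag has 3 vertices, giving width 2; this decomposition certifies tw(G) ≤ 2. Conversely, {1, 4, 8} is a clique of size 3, and the vertices of any clique must share a bag in every tree decomposition; so some bag has ≥ 3 vertices and tw(G) ≥ 2. Hence tw(G) = 2 exactly.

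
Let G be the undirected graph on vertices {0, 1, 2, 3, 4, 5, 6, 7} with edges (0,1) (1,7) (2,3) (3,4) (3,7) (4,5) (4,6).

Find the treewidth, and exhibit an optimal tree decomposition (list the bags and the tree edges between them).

The largest bag has 2 vertices, giving width 1; this decomposition certifies tw(G) ≤ 1. G has an edge, so its treewidth is at least 1. Combining the bounds, tw(G) = 1.

Treewidth 1.
One such decomposition:
Bags: B1 = {3, 4}  B2 = {3, 7}  B3 = {1, 7}  B4 = {0, 1}  B5 = {2, 3}  B6 = {4, 6}  B7 = {4, 5}
Tree: B1–B2, B2–B3, B3–B4, B2–B5, B1–B6, B6–B7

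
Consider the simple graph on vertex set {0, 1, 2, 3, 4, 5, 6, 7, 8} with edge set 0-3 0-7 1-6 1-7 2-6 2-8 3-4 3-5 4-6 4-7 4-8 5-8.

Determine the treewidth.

A width-3 tree decomposition is:
Bags: B1 = {0, 1, 3, 7}  B2 = {1, 3, 4, 7}  B3 = {1, 3, 4, 6}  B4 = {3, 4, 5, 6}  B5 = {4, 5, 6, 8}  B6 = {2, 5, 6, 8}
Tree: B1–B2, B2–B3, B3–B4, B4–B5, B5–B6
Every bag has size at most 4, so the width is 4 − 1 = 3 and tw(G) ≤ 3. For the lower bound: the 4 vertex sets {0,1,7}, {3}, {4}, {2,5,6,8} are disjoint, each induces a connected subgraph, and every pair is joined by at least one edge of G. Contracting each set to a single vertex therefore yields K_{4} as a minor, and since treewidth is minor-monotone, tw(G) ≥ tw(K_{4}) = 3. Hence tw(G) = 3 exactly.

3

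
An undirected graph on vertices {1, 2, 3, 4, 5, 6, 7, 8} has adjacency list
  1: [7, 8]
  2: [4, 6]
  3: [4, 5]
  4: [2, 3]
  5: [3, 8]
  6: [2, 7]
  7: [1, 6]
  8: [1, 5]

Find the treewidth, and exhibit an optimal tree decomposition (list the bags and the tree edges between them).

Treewidth 2.
One such decomposition:
Bags: B1 = {1, 7, 8}  B2 = {5, 7, 8}  B3 = {3, 5, 7}  B4 = {3, 4, 7}  B5 = {2, 4, 7}  B6 = {2, 6, 7}
Tree: B1–B2, B2–B3, B3–B4, B4–B5, B5–B6

Every bag has size at most 3, so the width is 3 − 1 = 2 and tw(G) ≤ 2. For the lower bound, G contains the cycle 7–1–8–5–3–4–2–6–7, so G is not a forest; only forests have treewidth ≤ 1, hence tw(G) ≥ 2. Therefore the treewidth is 2.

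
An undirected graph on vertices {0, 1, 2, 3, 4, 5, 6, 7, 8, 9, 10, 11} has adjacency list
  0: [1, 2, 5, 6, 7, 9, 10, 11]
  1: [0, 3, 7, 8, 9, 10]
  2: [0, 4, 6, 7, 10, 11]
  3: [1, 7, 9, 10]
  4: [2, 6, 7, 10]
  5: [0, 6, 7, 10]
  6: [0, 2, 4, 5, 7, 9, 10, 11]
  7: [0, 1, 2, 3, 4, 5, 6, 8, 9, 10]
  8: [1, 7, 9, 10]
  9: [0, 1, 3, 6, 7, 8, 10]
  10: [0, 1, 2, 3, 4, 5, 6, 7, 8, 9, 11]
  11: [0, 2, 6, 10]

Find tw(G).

A width-4 tree decomposition is:
Bags: B1 = {0, 2, 6, 7, 10}  B2 = {0, 2, 6, 10, 11}  B3 = {0, 6, 7, 9, 10}  B4 = {0, 1, 7, 9, 10}  B5 = {1, 7, 8, 9, 10}  B6 = {0, 5, 6, 7, 10}  B7 = {2, 4, 6, 7, 10}  B8 = {1, 3, 7, 9, 10}
Tree: B1–B2, B1–B3, B3–B4, B4–B5, B1–B6, B1–B7, B5–B8
Every bag has size at most 5, so the width is 5 − 1 = 4 and tw(G) ≤ 4. Conversely, {0, 2, 6, 10, 11} is a clique of size 5, and the vertices of any clique must share a bag in every tree decomposition; so some bag has ≥ 5 vertices and tw(G) ≥ 4. Therefore the treewidth is 4.

4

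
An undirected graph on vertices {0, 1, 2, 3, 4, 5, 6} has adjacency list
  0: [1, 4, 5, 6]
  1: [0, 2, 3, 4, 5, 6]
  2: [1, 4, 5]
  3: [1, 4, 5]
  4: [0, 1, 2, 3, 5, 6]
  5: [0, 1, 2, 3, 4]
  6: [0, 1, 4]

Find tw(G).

A width-3 tree decomposition is:
Bags: B1 = {1, 3, 4, 5}  B2 = {0, 1, 4, 5}  B3 = {0, 1, 4, 6}  B4 = {1, 2, 4, 5}
Tree: B1–B2, B2–B3, B1–B4
Each bag holds 4 vertices, so the decomposition has width 3, which upper-bounds the treewidth. For the lower bound, the 4 vertices {0, 1, 4, 5} are pairwise adjacent, and any tree decomposition puts a clique entirely inside one bag — forcing width ≥ 3. The upper and lower bounds meet at 3, so that is the treewidth.

3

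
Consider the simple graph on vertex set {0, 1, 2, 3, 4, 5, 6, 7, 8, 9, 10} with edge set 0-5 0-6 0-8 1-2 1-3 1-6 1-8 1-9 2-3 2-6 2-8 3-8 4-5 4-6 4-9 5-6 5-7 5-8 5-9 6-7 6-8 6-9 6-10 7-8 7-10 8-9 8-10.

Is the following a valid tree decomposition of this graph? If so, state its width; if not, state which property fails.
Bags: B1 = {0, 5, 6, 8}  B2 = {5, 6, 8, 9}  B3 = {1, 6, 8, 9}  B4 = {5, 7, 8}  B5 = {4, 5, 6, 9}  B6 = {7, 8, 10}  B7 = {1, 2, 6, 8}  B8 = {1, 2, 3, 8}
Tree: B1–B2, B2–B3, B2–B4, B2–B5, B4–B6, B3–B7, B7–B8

No — edge (6,7) lies in no bag.

A tree decomposition must satisfy three properties: every vertex lies in some bag; for every edge, both endpoints lie together in some bag; and for every vertex, the bags containing it form a connected subtree. Here edge (6,7) lies in no bag, so the decomposition is invalid.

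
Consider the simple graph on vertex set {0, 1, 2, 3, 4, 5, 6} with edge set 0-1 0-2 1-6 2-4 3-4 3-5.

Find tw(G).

1

A width-1 tree decomposition is:
Bags: B1 = {1, 6}  B2 = {0, 1}  B3 = {0, 2}  B4 = {2, 4}  B5 = {3, 4}  B6 = {3, 5}
Tree: B1–B2, B2–B3, B3–B4, B4–B5, B5–B6
The largest bag has 2 vertices, giving width 1; this decomposition certifies tw(G) ≤ 1. Since G has at least one edge (e.g. 6–1), it is not an edgeless graph, so tw(G) ≥ 1. Therefore the treewidth is 1.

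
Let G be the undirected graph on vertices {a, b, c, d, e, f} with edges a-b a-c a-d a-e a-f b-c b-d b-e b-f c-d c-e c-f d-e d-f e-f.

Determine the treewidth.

A width-5 tree decomposition is:
Bags: B1 = {a, b, c, d, e, f}
Tree: (single bag)
With just one bag of size 6, the width is 6 − 1 = 5, so tw(G) ≤ 5. For the lower bound, the 6 vertices {a, b, c, d, e, f} are pairwise adjacent, and any tree decomposition puts a clique entirely inside one bag — forcing width ≥ 5. Therefore the treewidth is 5.

5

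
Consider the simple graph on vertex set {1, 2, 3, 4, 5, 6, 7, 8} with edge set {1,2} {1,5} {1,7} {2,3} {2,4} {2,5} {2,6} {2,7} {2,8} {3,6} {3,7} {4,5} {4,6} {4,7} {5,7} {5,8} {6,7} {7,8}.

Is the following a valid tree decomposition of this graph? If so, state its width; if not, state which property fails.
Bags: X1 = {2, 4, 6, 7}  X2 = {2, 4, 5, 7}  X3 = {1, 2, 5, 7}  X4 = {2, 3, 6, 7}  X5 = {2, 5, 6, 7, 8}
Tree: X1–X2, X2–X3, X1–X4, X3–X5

No — bags containing vertex 6 are not connected in the tree.

A tree decomposition must satisfy three properties: every vertex lies in some bag; for every edge, both endpoints lie together in some bag; and for every vertex, the bags containing it form a connected subtree. Here bags containing vertex 6 are not connected in the tree, so the decomposition is invalid.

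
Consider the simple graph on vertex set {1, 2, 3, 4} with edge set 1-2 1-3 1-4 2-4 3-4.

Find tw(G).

2

A width-2 tree decomposition is:
Bags: B1 = {1, 3, 4}  B2 = {1, 2, 4}
Tree: B1–B2
Each bag holds 3 vertices, so the decomposition has width 2, which upper-bounds the treewidth. On the other hand G contains the 3-clique {1, 2, 4}. A clique must lie in a single bag of any decomposition, so no decomposition can have width below 2. Hence tw(G) = 2 exactly.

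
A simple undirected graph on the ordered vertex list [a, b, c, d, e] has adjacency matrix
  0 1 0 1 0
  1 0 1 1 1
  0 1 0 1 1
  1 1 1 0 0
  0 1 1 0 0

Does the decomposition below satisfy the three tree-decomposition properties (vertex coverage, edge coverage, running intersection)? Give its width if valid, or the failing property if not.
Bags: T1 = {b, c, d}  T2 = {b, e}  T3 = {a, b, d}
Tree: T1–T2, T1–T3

No — edge (c,e) lies in no bag.

A tree decomposition must satisfy three properties: every vertex lies in some bag; for every edge, both endpoints lie together in some bag; and for every vertex, the bags containing it form a connected subtree. Here edge (c,e) lies in no bag, so the decomposition is invalid.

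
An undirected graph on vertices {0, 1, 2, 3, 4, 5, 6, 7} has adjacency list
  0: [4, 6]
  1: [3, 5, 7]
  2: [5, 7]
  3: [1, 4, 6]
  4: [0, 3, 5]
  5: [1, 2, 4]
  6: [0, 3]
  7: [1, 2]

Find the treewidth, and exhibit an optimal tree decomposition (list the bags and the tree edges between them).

The largest bag has 3 vertices, giving width 2; this decomposition certifies tw(G) ≤ 2. For the lower bound, G contains the cycle 2–7–1–5–2, so G is not a forest; only forests have treewidth ≤ 1, hence tw(G) ≥ 2. The upper and lower bounds meet at 2, so that is the treewidth.

Treewidth 2.
Bags: B1 = {2, 5, 7}  B2 = {1, 5, 7}  B3 = {1, 4, 5}  B4 = {1, 3, 4}  B5 = {0, 3, 4}  B6 = {0, 3, 6}
Tree: B1–B2, B2–B3, B3–B4, B4–B5, B5–B6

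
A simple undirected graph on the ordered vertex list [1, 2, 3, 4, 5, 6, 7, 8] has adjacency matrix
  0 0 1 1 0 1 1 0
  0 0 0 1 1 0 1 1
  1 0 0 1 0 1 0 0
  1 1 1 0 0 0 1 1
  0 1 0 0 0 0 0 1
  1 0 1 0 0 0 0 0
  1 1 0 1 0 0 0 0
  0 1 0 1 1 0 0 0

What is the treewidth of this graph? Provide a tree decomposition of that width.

Treewidth 2.
One such decomposition:
Bags: B1 = {1, 4, 7}  B2 = {2, 4, 7}  B3 = {1, 3, 4}  B4 = {1, 3, 6}  B5 = {2, 4, 8}  B6 = {2, 5, 8}
Tree: B1–B2, B1–B3, B3–B4, B2–B5, B5–B6

Every bag has size at most 3, so the width is 3 − 1 = 2 and tw(G) ≤ 2. For the lower bound, the 3 vertices {2, 4, 8} are pairwise adjacent, and any tree decomposition puts a clique entirely inside one bag — forcing width ≥ 2. Combining the bounds, tw(G) = 2.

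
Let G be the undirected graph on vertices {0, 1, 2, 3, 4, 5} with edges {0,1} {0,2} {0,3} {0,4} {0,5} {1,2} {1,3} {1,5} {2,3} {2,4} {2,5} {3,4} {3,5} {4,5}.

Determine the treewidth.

4

A width-4 tree decomposition is:
Bags: B1 = {0, 2, 3, 4, 5}  B2 = {0, 1, 2, 3, 5}
Tree: B1–B2
Every bag has size at most 5, so the width is 5 − 1 = 4 and tw(G) ≤ 4. Conversely, {0, 1, 2, 3, 5} is a clique of size 5, and the vertices of any clique must share a bag in every tree decomposition; so some bag has ≥ 5 vertices and tw(G) ≥ 4. Therefore the treewidth is 4.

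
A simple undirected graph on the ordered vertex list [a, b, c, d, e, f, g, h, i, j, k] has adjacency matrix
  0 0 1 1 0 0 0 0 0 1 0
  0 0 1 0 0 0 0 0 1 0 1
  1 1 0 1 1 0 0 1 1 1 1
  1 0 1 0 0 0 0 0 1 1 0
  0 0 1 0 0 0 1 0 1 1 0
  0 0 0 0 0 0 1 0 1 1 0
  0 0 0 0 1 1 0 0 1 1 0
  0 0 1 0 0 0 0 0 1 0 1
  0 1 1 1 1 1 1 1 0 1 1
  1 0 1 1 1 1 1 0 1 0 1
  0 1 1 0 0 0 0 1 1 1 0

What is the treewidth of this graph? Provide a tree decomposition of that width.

Treewidth 3.
One such decomposition:
Bags: B1 = {c, e, i, j}  B2 = {c, i, j, k}  B3 = {c, h, i, k}  B4 = {e, g, i, j}  B5 = {f, g, i, j}  B6 = {c, d, i, j}  B7 = {b, c, i, k}  B8 = {a, c, d, j}
Tree: B1–B2, B2–B3, B1–B4, B4–B5, B1–B6, B3–B7, B6–B8

Every bag has size at most 4, so the width is 4 − 1 = 3 and tw(G) ≤ 3. For the lower bound, the 4 vertices {a, c, d, j} are pairwise adjacent, and any tree decomposition puts a clique entirely inside one bag — forcing width ≥ 3. The upper and lower bounds meet at 3, so that is the treewidth.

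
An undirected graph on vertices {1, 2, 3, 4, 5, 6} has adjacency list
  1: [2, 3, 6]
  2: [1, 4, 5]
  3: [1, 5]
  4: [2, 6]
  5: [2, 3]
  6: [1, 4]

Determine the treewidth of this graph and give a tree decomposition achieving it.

Each bag holds 3 vertices, so the decomposition has width 2, which upper-bounds the treewidth. Since 4–6–1–2–4 is a cycle in G, G is not acyclic. Forests are exactly the graphs of treewidth ≤ 1, so tw(G) ≥ 2. Therefore the treewidth is 2.

Treewidth 2.
One such decomposition:
Bags: B1 = {2, 4, 6}  B2 = {1, 2, 6}  B3 = {1, 2, 5}  B4 = {1, 3, 5}
Tree: B1–B2, B2–B3, B3–B4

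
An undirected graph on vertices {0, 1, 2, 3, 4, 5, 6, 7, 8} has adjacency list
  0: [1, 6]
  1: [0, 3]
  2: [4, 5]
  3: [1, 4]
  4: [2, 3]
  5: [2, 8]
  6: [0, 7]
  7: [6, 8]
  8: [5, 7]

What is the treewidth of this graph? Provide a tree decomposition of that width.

Every bag has size at most 3, so the width is 3 − 1 = 2 and tw(G) ≤ 2. The edges 0–1–3–4–2–5–8–7–6–0 form a cycle, so G is not a tree and its treewidth is at least 2. Combining the bounds, tw(G) = 2.

Treewidth 2.
Bags: B1 = {0, 1, 3}  B2 = {0, 3, 4}  B3 = {0, 2, 4}  B4 = {0, 2, 5}  B5 = {0, 5, 8}  B6 = {0, 7, 8}  B7 = {0, 6, 7}
Tree: B1–B2, B2–B3, B3–B4, B4–B5, B5–B6, B6–B7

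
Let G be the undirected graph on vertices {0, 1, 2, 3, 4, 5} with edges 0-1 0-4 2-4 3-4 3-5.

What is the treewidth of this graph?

1

A width-1 tree decomposition is:
Bags: B1 = {3, 4}  B2 = {0, 4}  B3 = {2, 4}  B4 = {3, 5}  B5 = {0, 1}
Tree: B1–B2, B1–B3, B1–B4, B2–B5
Each bag holds 2 vertices, so the decomposition has width 1, which upper-bounds the treewidth. Any graph with an edge has treewidth ≥ 1, and G has the edge 4–3. Therefore the treewidth is 1.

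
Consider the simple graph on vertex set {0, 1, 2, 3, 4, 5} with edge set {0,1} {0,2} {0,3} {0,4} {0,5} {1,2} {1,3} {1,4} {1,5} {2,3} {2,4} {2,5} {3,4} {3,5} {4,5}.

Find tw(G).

5

A width-5 tree decomposition is:
Bags: B1 = {0, 1, 2, 3, 4, 5}
Tree: (single bag)
With just one bag of size 6, the width is 6 − 1 = 5, so tw(G) ≤ 5. On the other hand G contains the 6-clique {0, 1, 2, 3, 4, 5}. A clique must lie in a single bag of any decomposition, so no decomposition can have width below 5. The upper and lower bounds meet at 5, so that is the treewidth.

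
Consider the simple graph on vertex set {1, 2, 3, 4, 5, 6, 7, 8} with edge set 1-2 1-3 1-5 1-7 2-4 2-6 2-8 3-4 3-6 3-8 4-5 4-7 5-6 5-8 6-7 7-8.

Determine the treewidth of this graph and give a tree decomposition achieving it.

Treewidth 4.
One optimal decomposition is:
Bags: B1 = {1, 3, 4, 6, 8}  B2 = {1, 4, 5, 6, 8}  B3 = {1, 2, 4, 6, 8}  B4 = {1, 4, 6, 7, 8}
Tree: B1–B2, B2–B3, B3–B4

Every bag has size at most 5, so the width is 5 − 1 = 4 and tw(G) ≤ 4. For the lower bound: the 5 vertex sets {1,3}, {5,6}, {2,8}, {4}, {7} are disjoint, each induces a connected subgraph, and every pair is joined by at least one edge of G. Contracting each set to a single vertex therefore yields K_{5} as a minor, and since treewidth is minor-monotone, tw(G) ≥ tw(K_{5}) = 4. The upper and lower bounds meet at 4, so that is the treewidth.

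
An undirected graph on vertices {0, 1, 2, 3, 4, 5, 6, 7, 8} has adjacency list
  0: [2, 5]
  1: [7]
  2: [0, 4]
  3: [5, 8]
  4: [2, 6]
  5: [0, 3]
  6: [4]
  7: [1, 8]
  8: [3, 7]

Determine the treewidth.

1

A width-1 tree decomposition is:
Bags: B1 = {4, 6}  B2 = {2, 4}  B3 = {0, 2}  B4 = {0, 5}  B5 = {3, 5}  B6 = {3, 8}  B7 = {7, 8}  B8 = {1, 7}
Tree: B1–B2, B2–B3, B3–B4, B4–B5, B5–B6, B6–B7, B7–B8
Every bag has size at most 2, so the width is 2 − 1 = 1 and tw(G) ≤ 1. Any graph with an edge has treewidth ≥ 1, and G has the edge 6–4. Hence tw(G) = 1 exactly.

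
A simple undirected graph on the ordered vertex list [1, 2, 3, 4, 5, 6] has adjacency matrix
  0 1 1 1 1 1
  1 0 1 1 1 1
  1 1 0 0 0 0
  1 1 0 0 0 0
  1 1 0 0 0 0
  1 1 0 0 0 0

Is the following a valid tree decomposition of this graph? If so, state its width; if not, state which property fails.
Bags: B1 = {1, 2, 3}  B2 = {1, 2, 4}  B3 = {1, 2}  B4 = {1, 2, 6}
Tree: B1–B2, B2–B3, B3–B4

A tree decomposition must satisfy three properties: every vertex lies in some bag; for every edge, both endpoints lie together in some bag; and for every vertex, the bags containing it form a connected subtree. Here vertex 5 appears in no bag, so the decomposition is invalid.

No — vertex 5 appears in no bag.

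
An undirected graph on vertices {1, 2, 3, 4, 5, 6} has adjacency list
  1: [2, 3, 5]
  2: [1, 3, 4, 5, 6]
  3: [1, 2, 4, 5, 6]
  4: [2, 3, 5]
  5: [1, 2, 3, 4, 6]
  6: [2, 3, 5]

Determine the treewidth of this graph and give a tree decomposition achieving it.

Treewidth 3.
Bags: B1 = {2, 3, 5, 6}  B2 = {2, 3, 4, 5}  B3 = {1, 2, 3, 5}
Tree: B1–B2, B2–B3

Every bag has size at most 4, so the width is 4 − 1 = 3 and tw(G) ≤ 3. For the lower bound, the 4 vertices {1, 2, 3, 5} are pairwise adjacent, and any tree decomposition puts a clique entirely inside one bag — forcing width ≥ 3. The upper and lower bounds meet at 3, so that is the treewidth.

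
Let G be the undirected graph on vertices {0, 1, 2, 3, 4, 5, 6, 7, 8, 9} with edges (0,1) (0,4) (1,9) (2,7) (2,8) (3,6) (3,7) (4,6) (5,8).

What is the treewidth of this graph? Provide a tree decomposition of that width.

The largest bag has 2 vertices, giving width 1; this decomposition certifies tw(G) ≤ 1. Since G has at least one edge (e.g. 5–8), it is not an edgeless graph, so tw(G) ≥ 1. Combining the bounds, tw(G) = 1.

Treewidth 1.
One such decomposition:
Bags: B1 = {5, 8}  B2 = {2, 8}  B3 = {2, 7}  B4 = {3, 7}  B5 = {3, 6}  B6 = {4, 6}  B7 = {0, 4}  B8 = {0, 1}  B9 = {1, 9}
Tree: B1–B2, B2–B3, B3–B4, B4–B5, B5–B6, B6–B7, B7–B8, B8–B9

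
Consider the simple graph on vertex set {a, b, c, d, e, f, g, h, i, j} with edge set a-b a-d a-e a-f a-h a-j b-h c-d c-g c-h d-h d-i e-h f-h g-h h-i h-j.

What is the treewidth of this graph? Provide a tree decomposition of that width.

The largest bag has 3 vertices, giving width 2; this decomposition certifies tw(G) ≤ 2. For the lower bound, the 3 vertices {c, g, h} are pairwise adjacent, and any tree decomposition puts a clique entirely inside one bag — forcing width ≥ 2. Therefore the treewidth is 2.

Treewidth 2.
One such decomposition:
Bags: B1 = {a, d, h}  B2 = {c, d, h}  B3 = {a, f, h}  B4 = {d, h, i}  B5 = {a, e, h}  B6 = {a, b, h}  B7 = {c, g, h}  B8 = {a, h, j}
Tree: B1–B2, B1–B3, B2–B4, B3–B5, B5–B6, B2–B7, B5–B8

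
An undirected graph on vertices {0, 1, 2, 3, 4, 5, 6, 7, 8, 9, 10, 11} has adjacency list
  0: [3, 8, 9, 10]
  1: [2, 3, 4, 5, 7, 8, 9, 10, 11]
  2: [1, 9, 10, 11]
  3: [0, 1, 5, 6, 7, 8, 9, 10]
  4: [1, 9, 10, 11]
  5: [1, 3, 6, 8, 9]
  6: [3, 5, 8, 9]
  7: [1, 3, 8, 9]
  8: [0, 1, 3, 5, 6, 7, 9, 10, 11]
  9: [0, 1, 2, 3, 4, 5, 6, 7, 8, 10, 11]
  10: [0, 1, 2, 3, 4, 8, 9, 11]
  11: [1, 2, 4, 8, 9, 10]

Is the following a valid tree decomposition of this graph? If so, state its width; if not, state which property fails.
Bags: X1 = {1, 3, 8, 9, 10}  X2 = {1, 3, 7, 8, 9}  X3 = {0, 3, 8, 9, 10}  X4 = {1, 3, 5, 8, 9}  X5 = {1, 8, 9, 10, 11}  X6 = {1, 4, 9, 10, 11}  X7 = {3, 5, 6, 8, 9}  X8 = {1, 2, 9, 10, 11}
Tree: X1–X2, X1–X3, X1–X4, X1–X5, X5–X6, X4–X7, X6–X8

Yes; width 4.

Checking the three conditions: (i) the bags cover all of {0, 1, 2, 3, 4, 5, 6, 7, 8, 9, 10, 11}; (ii) for each edge, some bag contains both endpoints; (iii) the bags containing any fixed vertex form a subtree. All hold, so the decomposition is valid with width 5 − 1 = 4.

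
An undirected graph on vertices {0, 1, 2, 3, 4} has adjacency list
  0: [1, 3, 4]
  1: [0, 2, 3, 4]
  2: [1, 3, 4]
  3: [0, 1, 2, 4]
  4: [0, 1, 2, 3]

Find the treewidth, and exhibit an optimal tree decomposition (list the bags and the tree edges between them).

The largest bag has 4 vertices, giving width 3; this decomposition certifies tw(G) ≤ 3. Conversely, {0, 1, 3, 4} is a clique of size 4, and the vertices of any clique must share a bag in every tree decomposition; so some bag has ≥ 4 vertices and tw(G) ≥ 3. Combining the bounds, tw(G) = 3.

Treewidth 3.
Bags: B1 = {1, 2, 3, 4}  B2 = {0, 1, 3, 4}
Tree: B1–B2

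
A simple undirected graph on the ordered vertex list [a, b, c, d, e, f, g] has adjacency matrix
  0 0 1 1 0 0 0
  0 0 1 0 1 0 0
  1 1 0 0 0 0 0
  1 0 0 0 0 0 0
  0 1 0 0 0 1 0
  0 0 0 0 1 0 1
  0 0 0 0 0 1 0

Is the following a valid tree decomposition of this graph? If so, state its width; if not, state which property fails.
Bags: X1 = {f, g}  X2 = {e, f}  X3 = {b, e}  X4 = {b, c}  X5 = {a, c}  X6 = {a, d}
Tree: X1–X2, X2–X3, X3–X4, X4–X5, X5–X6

Every vertex of G appears in some bag (union = {a, b, c, d, e, f, g}); every edge is covered by a bag; and for each vertex v the set of bags containing v is connected in the bag tree. The decomposition is therefore valid. The largest bag has 2 vertices, so the width is 1.

Yes; width 1.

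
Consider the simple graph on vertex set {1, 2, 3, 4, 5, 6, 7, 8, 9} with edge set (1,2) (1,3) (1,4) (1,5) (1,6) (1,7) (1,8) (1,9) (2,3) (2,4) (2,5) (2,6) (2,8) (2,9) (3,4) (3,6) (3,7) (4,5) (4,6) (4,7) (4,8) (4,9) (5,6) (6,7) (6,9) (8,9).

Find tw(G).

A width-4 tree decomposition is:
Bags: B1 = {1, 2, 4, 6, 9}  B2 = {1, 2, 4, 8, 9}  B3 = {1, 2, 4, 5, 6}  B4 = {1, 2, 3, 4, 6}  B5 = {1, 3, 4, 6, 7}
Tree: B1–B2, B1–B3, B3–B4, B4–B5
Each bag holds 5 vertices, so the decomposition has width 4, which upper-bounds the treewidth. Conversely, {1, 2, 4, 8, 9} is a clique of size 5, and the vertices of any clique must share a bag in every tree decomposition; so some bag has ≥ 5 vertices and tw(G) ≥ 4. Combining the bounds, tw(G) = 4.

4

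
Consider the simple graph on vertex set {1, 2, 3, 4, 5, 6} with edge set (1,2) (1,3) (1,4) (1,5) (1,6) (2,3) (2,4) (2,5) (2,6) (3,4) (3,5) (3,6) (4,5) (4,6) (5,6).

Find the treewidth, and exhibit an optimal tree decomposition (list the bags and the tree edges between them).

Treewidth 5.
One such decomposition:
Bags: B1 = {1, 2, 3, 4, 5, 6}
Tree: (single bag)

A single bag containing all 6 vertices is trivially a valid decomposition of width 5. On the other hand G contains the 6-clique {1, 2, 3, 4, 5, 6}. A clique must lie in a single bag of any decomposition, so no decomposition can have width below 5. Combining the bounds, tw(G) = 5.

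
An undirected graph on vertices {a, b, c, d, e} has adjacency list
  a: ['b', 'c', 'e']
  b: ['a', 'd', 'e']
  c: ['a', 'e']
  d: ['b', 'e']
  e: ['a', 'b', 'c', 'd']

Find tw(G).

2

A width-2 tree decomposition is:
Bags: B1 = {a, b, e}  B2 = {a, c, e}  B3 = {b, d, e}
Tree: B1–B2, B1–B3
Each bag holds 3 vertices, so the decomposition has width 2, which upper-bounds the treewidth. On the other hand G contains the 3-clique {b, d, e}. A clique must lie in a single bag of any decomposition, so no decomposition can have width below 2. The upper and lower bounds meet at 2, so that is the treewidth.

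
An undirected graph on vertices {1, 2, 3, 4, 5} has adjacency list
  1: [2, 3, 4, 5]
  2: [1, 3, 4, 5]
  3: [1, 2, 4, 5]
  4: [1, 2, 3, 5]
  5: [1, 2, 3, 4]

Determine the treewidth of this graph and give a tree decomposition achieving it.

Treewidth 4.
One optimal decomposition is:
Bags: B1 = {1, 2, 3, 4, 5}
Tree: (single bag)

A single bag containing all 5 vertices is trivially a valid decomposition of width 4. On the other hand G contains the 5-clique {1, 2, 3, 4, 5}. A clique must lie in a single bag of any decomposition, so no decomposition can have width below 4. Therefore the treewidth is 4.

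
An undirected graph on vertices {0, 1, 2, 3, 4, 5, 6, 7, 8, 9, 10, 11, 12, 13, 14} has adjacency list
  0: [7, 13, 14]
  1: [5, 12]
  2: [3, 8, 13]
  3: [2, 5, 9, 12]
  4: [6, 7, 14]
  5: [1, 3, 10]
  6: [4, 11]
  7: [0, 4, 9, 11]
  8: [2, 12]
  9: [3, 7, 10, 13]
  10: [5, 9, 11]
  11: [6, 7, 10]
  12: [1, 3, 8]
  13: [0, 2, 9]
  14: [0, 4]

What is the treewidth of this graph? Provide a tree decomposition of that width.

Each bag holds 4 vertices, so the decomposition has width 3, which upper-bounds the treewidth. For the lower bound: the 4 vertex sets {1,8,12}, {5}, {3}, {2,9,10,13} are disjoint, each induces a connected subgraph, and every pair is joined by at least one edge of G. Contracting each set to a single vertex therefore yields K_{4} as a minor, and since treewidth is minor-monotone, tw(G) ≥ tw(K_{4}) = 3. Hence tw(G) = 3 exactly.

Treewidth 3.
One such decomposition:
Bags: B1 = {1, 5, 8, 12}  B2 = {3, 5, 8, 12}  B3 = {2, 3, 5, 8}  B4 = {2, 3, 5, 10}  B5 = {2, 3, 9, 10}  B6 = {2, 9, 10, 13}  B7 = {9, 10, 11, 13}  B8 = {7, 9, 11, 13}  B9 = {0, 7, 11, 13}  B10 = {0, 6, 7, 11}  B11 = {0, 4, 6, 7}  B12 = {0, 4, 6, 14}
Tree: B1–B2, B2–B3, B3–B4, B4–B5, B5–B6, B6–B7, B7–B8, B8–B9, B9–B10, B10–B11, B11–B12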